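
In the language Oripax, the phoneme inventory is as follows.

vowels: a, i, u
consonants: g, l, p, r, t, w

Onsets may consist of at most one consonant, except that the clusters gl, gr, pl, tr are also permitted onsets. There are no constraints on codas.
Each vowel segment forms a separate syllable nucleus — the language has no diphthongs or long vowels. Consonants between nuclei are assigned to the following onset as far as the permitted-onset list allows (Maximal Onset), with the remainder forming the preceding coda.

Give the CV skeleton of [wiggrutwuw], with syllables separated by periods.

Nuclei (vowels): i, u, u → 3 syllables.
/i…u/ gap (V1→V2): cluster /ggr/ — the longest permitted-onset suffix is /gr/; onset = /gr/, preceding coda = /g/.
/u…u/ gap (V2→V3): /tw/ splits as /t/ + /w/ (/w/ is the longest suffix that is a licit onset).
Syllabification: wig.grut.wuw.
Mapping each syllable to C/V: /wig/ → CVC, /grut/ → CCVC, /wuw/ → CVC.

CVC.CCVC.CVC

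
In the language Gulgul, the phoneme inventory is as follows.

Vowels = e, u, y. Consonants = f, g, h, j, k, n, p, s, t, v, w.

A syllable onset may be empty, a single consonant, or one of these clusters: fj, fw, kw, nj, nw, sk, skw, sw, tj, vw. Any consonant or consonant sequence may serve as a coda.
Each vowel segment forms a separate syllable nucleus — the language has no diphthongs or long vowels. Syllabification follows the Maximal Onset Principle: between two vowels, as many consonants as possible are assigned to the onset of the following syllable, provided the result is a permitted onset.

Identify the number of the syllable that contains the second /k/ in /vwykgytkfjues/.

Vowels present: y, y, u, e; each is a nucleus, giving 4 syllables.
/y…y/ gap (V1→V2): /kg/ — longest licit onset from the right is /g/, leaving /k/ as coda.
/y…u/ gap (V2→V3): /tkfj/ — longest licit onset from the right is /fj/, leaving /tk/ as coda.
/u…e/ gap (V3→V4): hiatus — the boundary sits between the two vowels.
Result: vwyk.gytk.fju.es.
The second /k/ is in the coda of syllable 2 (/gytk/).

2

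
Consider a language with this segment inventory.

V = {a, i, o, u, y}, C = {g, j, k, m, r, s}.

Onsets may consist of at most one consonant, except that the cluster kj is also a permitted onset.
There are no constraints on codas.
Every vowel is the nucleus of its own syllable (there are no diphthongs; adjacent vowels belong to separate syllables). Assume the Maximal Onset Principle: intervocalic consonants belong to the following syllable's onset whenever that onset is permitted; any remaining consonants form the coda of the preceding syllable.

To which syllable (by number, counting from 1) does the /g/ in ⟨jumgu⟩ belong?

Vowels present: u, u; each is a nucleus, giving 2 syllables.
/u…u/ gap (V1→V2): /mg/ splits as /m/ + /g/ (/g/ is the longest suffix that is a licit onset).
Result: jum.gu.
The /g/ is in the onset of syllable 2 (/gu/).

2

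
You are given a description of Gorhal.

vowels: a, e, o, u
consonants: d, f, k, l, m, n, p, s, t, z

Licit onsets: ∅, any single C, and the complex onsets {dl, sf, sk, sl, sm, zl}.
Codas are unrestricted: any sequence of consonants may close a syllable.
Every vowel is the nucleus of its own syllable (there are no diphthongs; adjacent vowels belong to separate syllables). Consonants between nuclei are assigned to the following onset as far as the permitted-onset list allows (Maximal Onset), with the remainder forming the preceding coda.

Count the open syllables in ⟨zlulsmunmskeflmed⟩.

0

The vowels are u, u, e, e — 4 nuclei, so 4 syllables.
V1 /u/ – V2 /u/: /lsm/; trying suffixes from longest down, /sm/ is the first permitted one, so coda /l/ | onset /sm/.
V2 /u/ – V3 /e/: /nmsk/ splits as /nm/ + /sk/ (/sk/ is the longest suffix that is a licit onset).
V3 /e/ – V4 /e/: /flm/ splits as /fl/ + /m/ (/m/ is the longest suffix that is a licit onset).
Result: zlul.smunm.skefl.med.
Classifying each syllable: /zlul/ (closed), /smunm/ (closed), /skefl/ (closed), /med/ (closed).
Open syllables: 0.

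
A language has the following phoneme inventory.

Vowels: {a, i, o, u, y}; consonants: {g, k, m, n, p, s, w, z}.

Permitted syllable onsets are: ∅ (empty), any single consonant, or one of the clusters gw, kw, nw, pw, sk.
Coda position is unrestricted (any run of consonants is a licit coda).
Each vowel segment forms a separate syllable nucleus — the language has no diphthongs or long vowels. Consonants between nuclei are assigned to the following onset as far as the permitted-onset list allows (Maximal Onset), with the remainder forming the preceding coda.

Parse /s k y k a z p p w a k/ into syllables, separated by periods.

sky.kazp.pwak

The vowels are y, a, a — 3 nuclei, so 3 syllables.
/y…a/ gap (V1→V2): /k/ → onset of the next syllable (single consonants are always licit onsets).
/a…a/ gap (V2→V3): /zppw/ — longest licit onset from the right is /pw/, leaving /zp/ as coda.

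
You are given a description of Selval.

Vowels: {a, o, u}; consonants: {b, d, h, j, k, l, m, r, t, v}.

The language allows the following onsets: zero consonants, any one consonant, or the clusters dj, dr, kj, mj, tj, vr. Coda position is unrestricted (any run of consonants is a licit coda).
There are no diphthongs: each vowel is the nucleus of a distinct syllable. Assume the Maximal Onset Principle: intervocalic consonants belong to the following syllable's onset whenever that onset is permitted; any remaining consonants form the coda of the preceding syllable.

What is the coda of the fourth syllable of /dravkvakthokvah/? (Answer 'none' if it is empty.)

Vowels present: a, a, o, a; each is a nucleus, giving 4 syllables.
V1 /a/ – V2 /a/: /vkv/; trying suffixes from longest down, /v/ is the first permitted one, so coda /vk/ | onset /v/.
V2 /a/ – V3 /o/: cluster /kth/ — the longest permitted-onset suffix is /h/; onset = /h/, preceding coda = /kt/.
V3 /o/ – V4 /a/: /kv/ splits as /k/ + /v/ (/v/ is the longest suffix that is a licit onset).
So the parse is dravk.vakt.hok.vah.
Syllable 4 is /vah/: onset /v/, nucleus /a/, coda /h/.

h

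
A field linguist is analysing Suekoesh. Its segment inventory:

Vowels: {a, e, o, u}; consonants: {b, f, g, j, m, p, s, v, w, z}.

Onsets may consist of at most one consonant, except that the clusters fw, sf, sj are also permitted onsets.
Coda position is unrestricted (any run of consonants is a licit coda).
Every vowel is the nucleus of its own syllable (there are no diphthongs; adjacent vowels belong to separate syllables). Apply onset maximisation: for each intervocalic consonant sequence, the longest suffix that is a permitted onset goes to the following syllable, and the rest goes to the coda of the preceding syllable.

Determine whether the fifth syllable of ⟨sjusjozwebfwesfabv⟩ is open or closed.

closed

The vowels are u, o, e, e, a — 5 nuclei, so 5 syllables.
Between /u/ (V1) and /o/ (V2): /sj/ is a licit onset in full, so it all attaches to the next syllable.
Between /o/ (V2) and /e/ (V3): /zw/ — longest licit onset from the right is /w/, leaving /z/ as coda.
Between /e/ (V3) and /e/ (V4): cluster /bfw/ — the longest permitted-onset suffix is /fw/; onset = /fw/, preceding coda = /b/.
Between /e/ (V4) and /a/ (V5): cluster /sf/ — /sf/ is itself a permitted onset, so the whole cluster goes right; preceding coda = ∅.
Result: sju.sjoz.web.fwe.sfabv.
Syllable 5 is /sfabv/ with coda /bv/, so it is closed.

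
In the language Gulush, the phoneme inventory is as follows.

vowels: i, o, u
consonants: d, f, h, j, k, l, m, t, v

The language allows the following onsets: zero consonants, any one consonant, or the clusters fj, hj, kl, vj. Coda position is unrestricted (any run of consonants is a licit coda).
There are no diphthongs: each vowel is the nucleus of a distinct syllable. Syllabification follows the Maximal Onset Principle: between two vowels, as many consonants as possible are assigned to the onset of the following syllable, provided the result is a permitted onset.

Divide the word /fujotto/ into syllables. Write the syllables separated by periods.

The vowels are u, o, o — 3 nuclei, so 3 syllables.
/u…o/ gap (V1→V2): /j/ is a single consonant, so it becomes the next onset.
/o…o/ gap (V2→V3): /tt/; trying suffixes from longest down, /t/ is the first permitted one, so coda /t/ | onset /t/.

fu.jot.to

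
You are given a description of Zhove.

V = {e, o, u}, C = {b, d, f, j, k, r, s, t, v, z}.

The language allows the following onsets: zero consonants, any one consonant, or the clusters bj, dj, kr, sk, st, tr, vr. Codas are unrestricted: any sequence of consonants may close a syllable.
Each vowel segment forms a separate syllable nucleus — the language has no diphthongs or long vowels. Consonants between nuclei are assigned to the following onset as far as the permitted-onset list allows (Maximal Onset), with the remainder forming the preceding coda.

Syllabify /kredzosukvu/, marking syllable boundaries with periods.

Vowels present: e, o, u, u; each is a nucleus, giving 4 syllables.
V1 /e/ – V2 /o/: /dz/ — longest licit onset from the right is /z/, leaving /d/ as coda.
V2 /o/ – V3 /u/: /s/ is a single consonant, so it becomes the next onset.
V3 /u/ – V4 /u/: cluster /kv/ — the longest permitted-onset suffix is /v/; onset = /v/, preceding coda = /k/.

kred.zo.suk.vu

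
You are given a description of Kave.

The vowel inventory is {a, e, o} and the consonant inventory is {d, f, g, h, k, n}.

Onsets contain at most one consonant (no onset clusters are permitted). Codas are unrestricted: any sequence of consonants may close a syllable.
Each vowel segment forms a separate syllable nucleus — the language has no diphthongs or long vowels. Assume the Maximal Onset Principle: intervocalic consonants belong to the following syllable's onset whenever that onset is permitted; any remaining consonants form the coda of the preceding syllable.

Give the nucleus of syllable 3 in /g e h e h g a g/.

Nuclei (vowels): e, e, a → 3 syllables.
The third nucleus (vowel 3 from the left) is /a/.

a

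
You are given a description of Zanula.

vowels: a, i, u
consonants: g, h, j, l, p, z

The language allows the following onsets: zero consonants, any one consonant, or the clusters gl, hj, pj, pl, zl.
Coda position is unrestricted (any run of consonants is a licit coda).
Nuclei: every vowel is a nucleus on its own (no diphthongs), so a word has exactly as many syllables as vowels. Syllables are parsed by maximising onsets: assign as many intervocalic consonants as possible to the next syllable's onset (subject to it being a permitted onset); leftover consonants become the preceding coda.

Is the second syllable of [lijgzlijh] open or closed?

closed

Vowels present: i, i; each is a nucleus, giving 2 syllables.
σ1/σ2 boundary: /jgzl/; trying suffixes from longest down, /zl/ is the first permitted one, so coda /jg/ | onset /zl/.
Result: lijg.zlijh.
Syllable 2 is /zlijh/ with coda /jh/, so it is closed.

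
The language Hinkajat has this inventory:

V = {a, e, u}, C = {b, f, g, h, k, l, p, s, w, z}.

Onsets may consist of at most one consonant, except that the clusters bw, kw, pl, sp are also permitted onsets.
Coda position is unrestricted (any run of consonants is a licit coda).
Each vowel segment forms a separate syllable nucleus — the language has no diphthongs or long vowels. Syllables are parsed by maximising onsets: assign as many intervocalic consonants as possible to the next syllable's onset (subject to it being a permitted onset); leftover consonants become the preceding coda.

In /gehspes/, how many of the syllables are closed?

Nuclei (vowels): e, e → 2 syllables.
V1 /e/ – V2 /e/: /hsp/ — longest licit onset from the right is /sp/, leaving /h/ as coda.
Syllabification: geh.spes.
Classifying each syllable: /geh/ (closed), /spes/ (closed).
Closed syllables: 2.

2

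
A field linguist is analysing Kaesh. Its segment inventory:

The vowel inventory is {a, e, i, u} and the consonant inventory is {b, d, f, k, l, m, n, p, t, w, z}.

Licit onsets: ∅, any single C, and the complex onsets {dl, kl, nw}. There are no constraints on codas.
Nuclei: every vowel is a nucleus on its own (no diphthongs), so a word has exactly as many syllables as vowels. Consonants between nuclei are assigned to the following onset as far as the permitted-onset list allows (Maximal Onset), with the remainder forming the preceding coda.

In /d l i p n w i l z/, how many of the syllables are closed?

The vowels are i, i — 2 nuclei, so 2 syllables.
Between /i/ (V1) and /i/ (V2): /pnw/ splits as /p/ + /nw/ (/nw/ is the longest suffix that is a licit onset).
Syllabification: dlip.nwilz.
Classifying each syllable: /dlip/ (closed), /nwilz/ (closed).
Closed syllables: 2.

2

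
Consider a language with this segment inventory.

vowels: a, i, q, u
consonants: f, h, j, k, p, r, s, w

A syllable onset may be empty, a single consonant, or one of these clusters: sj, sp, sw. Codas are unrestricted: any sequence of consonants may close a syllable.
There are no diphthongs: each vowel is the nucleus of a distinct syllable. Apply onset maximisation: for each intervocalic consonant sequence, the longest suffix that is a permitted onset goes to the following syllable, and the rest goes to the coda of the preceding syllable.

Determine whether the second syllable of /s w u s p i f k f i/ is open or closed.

closed

Vowels present: u, i, i; each is a nucleus, giving 3 syllables.
Between /u/ (V1) and /i/ (V2): cluster /sp/ — /sp/ is itself a permitted onset, so the whole cluster goes right; preceding coda = ∅.
Between /i/ (V2) and /i/ (V3): /fkf/ — longest licit onset from the right is /f/, leaving /fk/ as coda.
So the parse is swu.spifk.fi.
Syllable 2 is /spifk/ with coda /fk/, so it is closed.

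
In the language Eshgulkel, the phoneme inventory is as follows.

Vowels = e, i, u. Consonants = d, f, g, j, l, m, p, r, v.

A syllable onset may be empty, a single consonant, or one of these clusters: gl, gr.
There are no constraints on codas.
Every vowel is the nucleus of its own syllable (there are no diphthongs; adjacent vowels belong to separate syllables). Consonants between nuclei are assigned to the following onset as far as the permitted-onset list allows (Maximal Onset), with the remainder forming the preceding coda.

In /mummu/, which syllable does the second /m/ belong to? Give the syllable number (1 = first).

1

The vowels are u, u — 2 nuclei, so 2 syllables.
Between /u/ (V1) and /u/ (V2): cluster /mm/ — the longest permitted-onset suffix is /m/; onset = /m/, preceding coda = /m/.
Result: mum.mu.
The second /m/ is in the coda of syllable 1 (/mum/).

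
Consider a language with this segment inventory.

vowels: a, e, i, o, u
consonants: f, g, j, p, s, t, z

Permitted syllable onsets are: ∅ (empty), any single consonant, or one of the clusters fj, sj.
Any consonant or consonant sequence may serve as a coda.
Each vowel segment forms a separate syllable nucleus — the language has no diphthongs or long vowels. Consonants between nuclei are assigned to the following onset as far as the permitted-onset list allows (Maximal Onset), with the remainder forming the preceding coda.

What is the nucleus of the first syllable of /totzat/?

Nuclei (vowels): o, a → 2 syllables.
The first nucleus (vowel 1 from the left) is /o/.

o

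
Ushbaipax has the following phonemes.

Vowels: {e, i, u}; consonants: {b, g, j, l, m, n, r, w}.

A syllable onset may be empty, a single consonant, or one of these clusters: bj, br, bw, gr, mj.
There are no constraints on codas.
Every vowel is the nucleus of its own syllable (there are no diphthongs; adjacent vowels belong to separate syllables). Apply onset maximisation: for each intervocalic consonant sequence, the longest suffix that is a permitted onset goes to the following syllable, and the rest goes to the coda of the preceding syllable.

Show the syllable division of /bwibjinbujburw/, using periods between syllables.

bwi.bjin.buj.burw

The vowels are i, i, u, u — 4 nuclei, so 4 syllables.
V1 /i/ – V2 /i/: cluster /bj/ — /bj/ is itself a permitted onset, so the whole cluster goes right; preceding coda = ∅.
V2 /i/ – V3 /u/: /nb/; trying suffixes from longest down, /b/ is the first permitted one, so coda /n/ | onset /b/.
V3 /u/ – V4 /u/: cluster /jb/ — the longest permitted-onset suffix is /b/; onset = /b/, preceding coda = /j/.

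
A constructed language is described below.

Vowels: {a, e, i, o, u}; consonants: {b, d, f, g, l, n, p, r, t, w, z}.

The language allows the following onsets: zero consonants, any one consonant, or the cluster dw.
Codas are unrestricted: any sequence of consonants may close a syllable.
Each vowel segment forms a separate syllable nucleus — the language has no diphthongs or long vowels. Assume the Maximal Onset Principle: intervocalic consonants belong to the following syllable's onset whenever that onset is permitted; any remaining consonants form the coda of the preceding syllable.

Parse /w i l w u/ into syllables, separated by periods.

The vowels are i, u — 2 nuclei, so 2 syllables.
σ1/σ2 boundary: cluster /lw/ — the longest permitted-onset suffix is /w/; onset = /w/, preceding coda = /l/.

wil.wu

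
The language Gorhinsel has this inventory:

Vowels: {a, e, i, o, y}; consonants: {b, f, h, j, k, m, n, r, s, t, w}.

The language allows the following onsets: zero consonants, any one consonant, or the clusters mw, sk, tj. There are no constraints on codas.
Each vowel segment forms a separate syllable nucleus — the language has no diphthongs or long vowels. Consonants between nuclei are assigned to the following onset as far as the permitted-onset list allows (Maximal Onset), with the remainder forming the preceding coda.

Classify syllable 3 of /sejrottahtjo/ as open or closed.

closed

Vowels present: e, o, a, o; each is a nucleus, giving 4 syllables.
σ1/σ2 boundary: /jr/ — longest licit onset from the right is /r/, leaving /j/ as coda.
σ2/σ3 boundary: /tt/ — longest licit onset from the right is /t/, leaving /t/ as coda.
σ3/σ4 boundary: /htj/; trying suffixes from longest down, /tj/ is the first permitted one, so coda /h/ | onset /tj/.
So the parse is sej.rot.tah.tjo.
Syllable 3 is /tah/ with coda /h/, so it is closed.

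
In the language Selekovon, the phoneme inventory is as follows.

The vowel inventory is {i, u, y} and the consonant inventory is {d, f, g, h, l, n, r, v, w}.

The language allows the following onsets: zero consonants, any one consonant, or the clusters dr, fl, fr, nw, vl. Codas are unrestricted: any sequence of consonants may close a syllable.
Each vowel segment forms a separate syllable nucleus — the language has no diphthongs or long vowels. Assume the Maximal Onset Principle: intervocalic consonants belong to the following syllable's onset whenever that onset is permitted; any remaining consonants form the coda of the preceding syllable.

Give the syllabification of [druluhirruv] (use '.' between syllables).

dru.lu.hir.ruv

Nuclei (vowels): u, u, i, u → 4 syllables.
σ1/σ2 boundary: /l/ is a single consonant, so it becomes the next onset.
σ2/σ3 boundary: just /h/ — single C goes to the following onset.
σ3/σ4 boundary: /rr/ splits as /r/ + /r/ (/r/ is the longest suffix that is a licit onset).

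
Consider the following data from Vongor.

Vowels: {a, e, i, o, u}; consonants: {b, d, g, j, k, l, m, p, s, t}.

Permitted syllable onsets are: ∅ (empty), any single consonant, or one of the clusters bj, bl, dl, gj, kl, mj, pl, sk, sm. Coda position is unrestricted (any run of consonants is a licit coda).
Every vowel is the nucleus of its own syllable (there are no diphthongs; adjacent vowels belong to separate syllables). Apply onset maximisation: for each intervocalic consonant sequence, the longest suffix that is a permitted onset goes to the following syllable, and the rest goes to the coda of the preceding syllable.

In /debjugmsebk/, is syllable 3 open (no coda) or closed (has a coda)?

closed

The vowels are e, u, e — 3 nuclei, so 3 syllables.
σ1/σ2 boundary: /bj/ — entire cluster is a permitted onset → onset /bj/, coda ∅.
σ2/σ3 boundary: /gms/; trying suffixes from longest down, /s/ is the first permitted one, so coda /gm/ | onset /s/.
Syllabification: de.bjugm.sebk.
Syllable 3 is /sebk/ with coda /bk/, so it is closed.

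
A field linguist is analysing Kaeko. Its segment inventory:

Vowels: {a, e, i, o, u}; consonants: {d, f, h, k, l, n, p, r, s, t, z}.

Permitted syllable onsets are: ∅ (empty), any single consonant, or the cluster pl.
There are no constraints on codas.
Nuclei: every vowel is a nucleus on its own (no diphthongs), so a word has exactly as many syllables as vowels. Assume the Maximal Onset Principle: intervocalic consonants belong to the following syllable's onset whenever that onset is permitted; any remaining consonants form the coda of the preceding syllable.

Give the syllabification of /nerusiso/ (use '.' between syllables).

ne.ru.si.so

Vowels present: e, u, i, o; each is a nucleus, giving 4 syllables.
σ1/σ2 boundary: /r/ is a single consonant, so it becomes the next onset.
σ2/σ3 boundary: /s/ is a single consonant, so it becomes the next onset.
σ3/σ4 boundary: /s/ is a single consonant, so it becomes the next onset.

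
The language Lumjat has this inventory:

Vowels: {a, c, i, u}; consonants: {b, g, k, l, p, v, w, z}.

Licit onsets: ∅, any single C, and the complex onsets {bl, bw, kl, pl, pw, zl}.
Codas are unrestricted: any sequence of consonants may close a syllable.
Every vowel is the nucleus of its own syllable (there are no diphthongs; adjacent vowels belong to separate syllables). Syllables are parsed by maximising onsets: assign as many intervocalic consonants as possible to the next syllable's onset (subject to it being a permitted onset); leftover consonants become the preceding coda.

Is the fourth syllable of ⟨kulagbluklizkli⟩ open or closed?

The vowels are u, a, u, i, i — 5 nuclei, so 5 syllables.
Between /u/ (V1) and /a/ (V2): just /l/ — single C goes to the following onset.
Between /a/ (V2) and /u/ (V3): /gbl/ splits as /g/ + /bl/ (/bl/ is the longest suffix that is a licit onset).
Between /u/ (V3) and /i/ (V4): /kl/ — entire cluster is a permitted onset → onset /kl/, coda ∅.
Between /i/ (V4) and /i/ (V5): /zkl/; trying suffixes from longest down, /kl/ is the first permitted one, so coda /z/ | onset /kl/.
Putting it together: ku.lag.blu.kliz.kli.
Syllable 4 is /kliz/ with coda /z/, so it is closed.

closed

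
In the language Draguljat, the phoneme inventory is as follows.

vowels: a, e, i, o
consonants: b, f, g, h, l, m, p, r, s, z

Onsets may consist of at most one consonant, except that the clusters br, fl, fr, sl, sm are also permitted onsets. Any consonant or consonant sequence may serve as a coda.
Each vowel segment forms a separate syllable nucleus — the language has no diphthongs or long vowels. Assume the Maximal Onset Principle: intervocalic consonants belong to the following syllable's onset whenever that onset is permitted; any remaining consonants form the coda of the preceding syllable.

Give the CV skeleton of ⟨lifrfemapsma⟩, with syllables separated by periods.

CVCC.CV.CVC.CCV

The vowels are i, e, a, a — 4 nuclei, so 4 syllables.
V1 /i/ – V2 /e/: /frf/; trying suffixes from longest down, /f/ is the first permitted one, so coda /fr/ | onset /f/.
V2 /e/ – V3 /a/: just /m/ — single C goes to the following onset.
V3 /a/ – V4 /a/: /psm/; trying suffixes from longest down, /sm/ is the first permitted one, so coda /p/ | onset /sm/.
Result: lifr.fe.map.sma.
Mapping each syllable to C/V: /lifr/ → CVCC, /fe/ → CV, /map/ → CVC, /sma/ → CCV.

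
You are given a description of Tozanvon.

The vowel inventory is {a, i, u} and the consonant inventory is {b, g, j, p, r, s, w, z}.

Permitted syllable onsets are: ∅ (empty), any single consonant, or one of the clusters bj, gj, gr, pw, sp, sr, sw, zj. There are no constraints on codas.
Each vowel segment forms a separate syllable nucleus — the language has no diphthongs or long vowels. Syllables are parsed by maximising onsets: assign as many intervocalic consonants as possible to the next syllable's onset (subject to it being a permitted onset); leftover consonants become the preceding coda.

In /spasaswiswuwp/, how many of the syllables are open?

3

Vowels present: a, a, i, u; each is a nucleus, giving 4 syllables.
Between /a/ (V1) and /a/ (V2): just /s/ — single C goes to the following onset.
Between /a/ (V2) and /i/ (V3): cluster /sw/ — /sw/ is itself a permitted onset, so the whole cluster goes right; preceding coda = ∅.
Between /i/ (V3) and /u/ (V4): cluster /sw/ — /sw/ is itself a permitted onset, so the whole cluster goes right; preceding coda = ∅.
So the parse is spa.sa.swi.swuwp.
Classifying each syllable: /spa/ (open), /sa/ (open), /swi/ (open), /swuwp/ (closed).
Open syllables: 3.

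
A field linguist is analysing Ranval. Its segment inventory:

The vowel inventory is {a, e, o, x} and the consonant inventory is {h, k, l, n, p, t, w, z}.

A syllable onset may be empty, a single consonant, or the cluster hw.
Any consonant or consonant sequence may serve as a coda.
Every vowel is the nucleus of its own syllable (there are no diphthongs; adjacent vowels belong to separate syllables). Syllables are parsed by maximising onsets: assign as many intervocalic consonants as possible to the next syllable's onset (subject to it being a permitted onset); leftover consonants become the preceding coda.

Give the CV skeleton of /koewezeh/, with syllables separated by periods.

Vowels present: o, e, e, e; each is a nucleus, giving 4 syllables.
/o…e/ gap (V1→V2): hiatus — the boundary sits between the two vowels.
/e…e/ gap (V2→V3): /w/ → onset of the next syllable (single consonants are always licit onsets).
/e…e/ gap (V3→V4): just /z/ — single C goes to the following onset.
Syllabification: ko.e.we.zeh.
Mapping each syllable to C/V: /ko/ → CV, /e/ → V, /we/ → CV, /zeh/ → CVC.

CV.V.CV.CVC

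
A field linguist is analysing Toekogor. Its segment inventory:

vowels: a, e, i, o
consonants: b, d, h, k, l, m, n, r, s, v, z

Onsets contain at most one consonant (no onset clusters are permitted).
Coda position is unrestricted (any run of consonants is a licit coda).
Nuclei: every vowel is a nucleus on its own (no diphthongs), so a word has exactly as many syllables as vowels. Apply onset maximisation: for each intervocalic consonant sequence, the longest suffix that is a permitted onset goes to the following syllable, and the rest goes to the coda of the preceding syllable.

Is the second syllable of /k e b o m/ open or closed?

Nuclei (vowels): e, o → 2 syllables.
Between /e/ (V1) and /o/ (V2): /b/ is a single consonant, so it becomes the next onset.
Syllabification: ke.bom.
Syllable 2 is /bom/ with coda /m/, so it is closed.

closed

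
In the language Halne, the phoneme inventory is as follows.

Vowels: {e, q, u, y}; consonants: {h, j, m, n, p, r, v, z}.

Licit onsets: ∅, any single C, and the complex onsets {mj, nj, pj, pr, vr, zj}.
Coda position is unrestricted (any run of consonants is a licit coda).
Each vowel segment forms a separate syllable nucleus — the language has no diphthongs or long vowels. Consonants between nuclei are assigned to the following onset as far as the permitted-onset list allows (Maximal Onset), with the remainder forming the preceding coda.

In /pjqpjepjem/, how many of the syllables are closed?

1

Vowels present: q, e, e; each is a nucleus, giving 3 syllables.
Between /q/ (V1) and /e/ (V2): cluster /pj/ — /pj/ is itself a permitted onset, so the whole cluster goes right; preceding coda = ∅.
Between /e/ (V2) and /e/ (V3): /pj/ — entire cluster is a permitted onset → onset /pj/, coda ∅.
Syllabification: pjq.pje.pjem.
Classifying each syllable: /pjq/ (open), /pje/ (open), /pjem/ (closed).
Closed syllables: 1.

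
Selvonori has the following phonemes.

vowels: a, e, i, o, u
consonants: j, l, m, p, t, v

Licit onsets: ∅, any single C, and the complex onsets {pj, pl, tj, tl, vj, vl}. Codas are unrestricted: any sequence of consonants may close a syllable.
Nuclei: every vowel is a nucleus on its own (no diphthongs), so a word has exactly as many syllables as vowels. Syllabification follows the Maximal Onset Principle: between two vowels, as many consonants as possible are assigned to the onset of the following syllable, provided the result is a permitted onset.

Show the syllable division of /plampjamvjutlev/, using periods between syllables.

Vowels present: a, a, u, e; each is a nucleus, giving 4 syllables.
Between /a/ (V1) and /a/ (V2): /mpj/; trying suffixes from longest down, /pj/ is the first permitted one, so coda /m/ | onset /pj/.
Between /a/ (V2) and /u/ (V3): /mvj/ — longest licit onset from the right is /vj/, leaving /m/ as coda.
Between /u/ (V3) and /e/ (V4): /tl/ — entire cluster is a permitted onset → onset /tl/, coda ∅.

plam.pjam.vju.tlev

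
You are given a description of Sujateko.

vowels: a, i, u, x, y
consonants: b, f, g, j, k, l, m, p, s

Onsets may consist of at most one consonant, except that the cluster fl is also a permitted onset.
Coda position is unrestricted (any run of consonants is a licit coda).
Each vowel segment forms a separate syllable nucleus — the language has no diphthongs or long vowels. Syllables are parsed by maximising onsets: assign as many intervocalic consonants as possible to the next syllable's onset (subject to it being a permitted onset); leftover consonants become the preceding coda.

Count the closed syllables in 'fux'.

Vowels present: u, x; each is a nucleus, giving 2 syllables.
V1 /u/ – V2 /x/: no consonants, so the boundary falls immediately after /u/.
Putting it together: fu.x.
Classifying each syllable: /fu/ (open), /x/ (open).
Closed syllables: 0.

0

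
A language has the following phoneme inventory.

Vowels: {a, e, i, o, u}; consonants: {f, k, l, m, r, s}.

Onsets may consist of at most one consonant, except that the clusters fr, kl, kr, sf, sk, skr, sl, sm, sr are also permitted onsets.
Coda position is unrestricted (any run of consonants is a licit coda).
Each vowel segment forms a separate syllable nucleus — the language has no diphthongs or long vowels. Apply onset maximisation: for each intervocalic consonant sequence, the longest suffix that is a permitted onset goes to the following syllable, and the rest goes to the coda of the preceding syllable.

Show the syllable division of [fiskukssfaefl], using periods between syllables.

The vowels are i, u, a, e — 4 nuclei, so 4 syllables.
Between /i/ (V1) and /u/ (V2): /sk/ — entire cluster is a permitted onset → onset /sk/, coda ∅.
Between /u/ (V2) and /a/ (V3): /kssf/ — longest licit onset from the right is /sf/, leaving /ks/ as coda.
Between /a/ (V3) and /e/ (V4): hiatus — the boundary sits between the two vowels.

fi.skuks.sfa.efl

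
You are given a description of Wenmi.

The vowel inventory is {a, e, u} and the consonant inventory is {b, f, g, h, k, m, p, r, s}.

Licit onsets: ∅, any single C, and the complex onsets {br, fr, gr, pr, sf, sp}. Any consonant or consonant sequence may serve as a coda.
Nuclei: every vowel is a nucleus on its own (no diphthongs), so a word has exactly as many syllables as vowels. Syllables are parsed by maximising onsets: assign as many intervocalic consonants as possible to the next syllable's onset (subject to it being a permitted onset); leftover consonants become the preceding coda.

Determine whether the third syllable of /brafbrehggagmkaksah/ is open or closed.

closed

Vowels present: a, e, a, a, a; each is a nucleus, giving 5 syllables.
σ1/σ2 boundary: /fbr/; trying suffixes from longest down, /br/ is the first permitted one, so coda /f/ | onset /br/.
σ2/σ3 boundary: /hgg/ — longest licit onset from the right is /g/, leaving /hg/ as coda.
σ3/σ4 boundary: /gmk/; trying suffixes from longest down, /k/ is the first permitted one, so coda /gm/ | onset /k/.
σ4/σ5 boundary: cluster /ks/ — the longest permitted-onset suffix is /s/; onset = /s/, preceding coda = /k/.
So the parse is braf.brehg.gagm.kak.sah.
Syllable 3 is /gagm/ with coda /gm/, so it is closed.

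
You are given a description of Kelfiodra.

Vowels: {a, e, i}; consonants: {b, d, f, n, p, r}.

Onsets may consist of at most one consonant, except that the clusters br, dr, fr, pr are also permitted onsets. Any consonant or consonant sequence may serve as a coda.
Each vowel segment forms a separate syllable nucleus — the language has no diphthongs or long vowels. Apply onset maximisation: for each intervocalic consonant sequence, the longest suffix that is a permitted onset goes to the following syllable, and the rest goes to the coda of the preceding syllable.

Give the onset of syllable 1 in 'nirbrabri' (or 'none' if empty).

Vowels present: i, a, i; each is a nucleus, giving 3 syllables.
Between /i/ (V1) and /a/ (V2): /rbr/; trying suffixes from longest down, /br/ is the first permitted one, so coda /r/ | onset /br/.
Between /a/ (V2) and /i/ (V3): /br/ is a licit onset in full, so it all attaches to the next syllable.
Syllabification: nir.bra.bri.
Syllable 1 is /nir/: onset /n/, nucleus /i/, coda /r/.

n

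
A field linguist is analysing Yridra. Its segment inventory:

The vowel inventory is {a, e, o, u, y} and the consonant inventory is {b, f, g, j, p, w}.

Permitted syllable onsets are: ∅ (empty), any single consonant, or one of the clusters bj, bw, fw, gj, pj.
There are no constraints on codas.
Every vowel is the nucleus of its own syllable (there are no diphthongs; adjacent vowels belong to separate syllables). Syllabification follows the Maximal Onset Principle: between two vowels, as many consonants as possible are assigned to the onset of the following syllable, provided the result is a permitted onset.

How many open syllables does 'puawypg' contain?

Nuclei (vowels): u, a, y → 3 syllables.
Between /u/ (V1) and /a/ (V2): nothing intervenes; syllable break is V.V.
Between /a/ (V2) and /y/ (V3): just /w/ — single C goes to the following onset.
Syllabification: pu.a.wypg.
Classifying each syllable: /pu/ (open), /a/ (open), /wypg/ (closed).
Open syllables: 2.

2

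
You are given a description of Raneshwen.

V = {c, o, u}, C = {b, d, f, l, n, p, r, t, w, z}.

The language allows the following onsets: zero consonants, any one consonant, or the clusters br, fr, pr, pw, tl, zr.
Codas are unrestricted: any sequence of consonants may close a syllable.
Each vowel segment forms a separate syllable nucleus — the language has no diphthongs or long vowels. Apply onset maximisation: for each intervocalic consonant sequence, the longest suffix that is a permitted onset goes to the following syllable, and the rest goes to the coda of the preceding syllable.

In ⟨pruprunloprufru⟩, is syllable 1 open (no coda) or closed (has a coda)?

Nuclei (vowels): u, u, o, u, u → 5 syllables.
Between /u/ (V1) and /u/ (V2): /pr/ is a licit onset in full, so it all attaches to the next syllable.
Between /u/ (V2) and /o/ (V3): /nl/ — longest licit onset from the right is /l/, leaving /n/ as coda.
Between /o/ (V3) and /u/ (V4): /pr/ — entire cluster is a permitted onset → onset /pr/, coda ∅.
Between /u/ (V4) and /u/ (V5): /fr/ is a licit onset in full, so it all attaches to the next syllable.
Syllabification: pru.prun.lo.pru.fru.
Syllable 1 is /pru/; it ends in its nucleus with no coda, so it is open.

open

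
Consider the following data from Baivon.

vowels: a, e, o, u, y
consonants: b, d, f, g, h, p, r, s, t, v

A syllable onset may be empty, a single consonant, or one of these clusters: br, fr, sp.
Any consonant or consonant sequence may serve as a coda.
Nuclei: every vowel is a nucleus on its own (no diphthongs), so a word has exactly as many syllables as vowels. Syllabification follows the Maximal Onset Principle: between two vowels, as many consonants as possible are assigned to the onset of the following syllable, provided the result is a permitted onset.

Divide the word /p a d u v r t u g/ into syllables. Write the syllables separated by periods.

pa.duvr.tug

Vowels present: a, u, u; each is a nucleus, giving 3 syllables.
V1 /a/ – V2 /u/: /d/ is a single consonant, so it becomes the next onset.
V2 /u/ – V3 /u/: cluster /vrt/ — the longest permitted-onset suffix is /t/; onset = /t/, preceding coda = /vr/.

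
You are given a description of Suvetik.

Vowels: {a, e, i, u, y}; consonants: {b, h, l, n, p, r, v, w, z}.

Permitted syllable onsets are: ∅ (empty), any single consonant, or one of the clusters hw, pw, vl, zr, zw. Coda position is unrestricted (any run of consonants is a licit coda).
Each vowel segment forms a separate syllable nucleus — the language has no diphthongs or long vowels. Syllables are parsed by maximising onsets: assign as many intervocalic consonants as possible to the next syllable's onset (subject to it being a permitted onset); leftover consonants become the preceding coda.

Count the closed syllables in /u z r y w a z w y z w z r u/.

1

The vowels are u, y, a, y, u — 5 nuclei, so 5 syllables.
Between /u/ (V1) and /y/ (V2): /zr/ — entire cluster is a permitted onset → onset /zr/, coda ∅.
Between /y/ (V2) and /a/ (V3): /w/ is a single consonant, so it becomes the next onset.
Between /a/ (V3) and /y/ (V4): cluster /zw/ — /zw/ is itself a permitted onset, so the whole cluster goes right; preceding coda = ∅.
Between /y/ (V4) and /u/ (V5): cluster /zwzr/ — the longest permitted-onset suffix is /zr/; onset = /zr/, preceding coda = /zw/.
Syllabification: u.zry.wa.zwyzw.zru.
Classifying each syllable: /u/ (open), /zry/ (open), /wa/ (open), /zwyzw/ (closed), /zru/ (open).
Closed syllables: 1.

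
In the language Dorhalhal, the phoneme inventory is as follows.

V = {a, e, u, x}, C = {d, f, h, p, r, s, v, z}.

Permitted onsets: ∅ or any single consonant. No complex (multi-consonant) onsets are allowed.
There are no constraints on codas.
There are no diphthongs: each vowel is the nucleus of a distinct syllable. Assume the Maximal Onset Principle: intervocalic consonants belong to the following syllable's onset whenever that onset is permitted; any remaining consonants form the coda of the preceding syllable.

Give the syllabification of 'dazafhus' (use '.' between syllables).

da.zaf.hus

Nuclei (vowels): a, a, u → 3 syllables.
Between /a/ (V1) and /a/ (V2): /z/ is a single consonant, so it becomes the next onset.
Between /a/ (V2) and /u/ (V3): cluster /fh/ — the longest permitted-onset suffix is /h/; onset = /h/, preceding coda = /f/.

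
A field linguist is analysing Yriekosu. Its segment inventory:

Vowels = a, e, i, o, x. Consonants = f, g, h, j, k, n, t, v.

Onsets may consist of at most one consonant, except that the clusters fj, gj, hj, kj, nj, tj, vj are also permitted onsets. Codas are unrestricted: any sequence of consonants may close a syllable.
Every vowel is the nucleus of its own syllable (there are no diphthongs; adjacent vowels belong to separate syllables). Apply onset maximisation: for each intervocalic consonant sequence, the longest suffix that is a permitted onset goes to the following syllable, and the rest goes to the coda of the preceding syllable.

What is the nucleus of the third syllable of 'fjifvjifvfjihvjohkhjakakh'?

i

Nuclei (vowels): i, i, i, o, a, a → 6 syllables.
The third nucleus (vowel 3 from the left) is /i/.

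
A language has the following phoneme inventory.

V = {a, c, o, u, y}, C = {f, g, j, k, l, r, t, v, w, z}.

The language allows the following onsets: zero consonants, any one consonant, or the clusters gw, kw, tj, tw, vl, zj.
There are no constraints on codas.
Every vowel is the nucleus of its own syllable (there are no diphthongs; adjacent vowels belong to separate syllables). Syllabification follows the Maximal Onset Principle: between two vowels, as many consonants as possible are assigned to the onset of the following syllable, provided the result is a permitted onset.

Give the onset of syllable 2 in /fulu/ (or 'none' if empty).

l

Nuclei (vowels): u, u → 2 syllables.
/u…u/ gap (V1→V2): just /l/ — single C goes to the following onset.
Syllabification: fu.lu.
Syllable 2 is /lu/: onset /l/, nucleus /u/, coda ∅.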